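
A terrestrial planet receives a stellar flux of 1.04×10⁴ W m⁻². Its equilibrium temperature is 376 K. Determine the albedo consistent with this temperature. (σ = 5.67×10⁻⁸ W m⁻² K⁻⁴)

A ≈ 0.56

From T_eq⁴ = S(1−A)/(4σ): 1−A = 4σT_eq⁴/S.
1−A = 4 × 5.67×10⁻⁸ × (376)⁴ / 1.04×10⁴ = 0.436.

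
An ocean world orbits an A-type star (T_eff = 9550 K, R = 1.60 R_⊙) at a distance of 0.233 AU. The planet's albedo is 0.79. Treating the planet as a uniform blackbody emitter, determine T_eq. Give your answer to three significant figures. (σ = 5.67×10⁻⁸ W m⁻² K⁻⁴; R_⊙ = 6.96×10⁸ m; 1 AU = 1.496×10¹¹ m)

R_⋆ = 1.60 × 6.96×10⁸ = 1.11×10⁹ m.
d = 0.233 AU = 3.49×10¹⁰ m.
L = 4πR_⋆²σT_⋆⁴ = 4π(1.11×10⁹)² × 5.67×10⁻⁸ × (9550)⁴ = 7.35×10²⁷ W.
S = L/(4πd²) = 4.81×10⁵ W m⁻².
Energy balance: absorbed = emitted ⇒ πR²·S(1−A) = 4πR²·σT_eq⁴, so T_eq⁴ = S(1−A)/(4σ).
T_eq = [4.81×10⁵ × 0.21 / (4 × 5.67×10⁻⁸)]^(1/4) = (4.46×10¹¹)^(1/4) = 817 K.

T_eq ≈ 817 K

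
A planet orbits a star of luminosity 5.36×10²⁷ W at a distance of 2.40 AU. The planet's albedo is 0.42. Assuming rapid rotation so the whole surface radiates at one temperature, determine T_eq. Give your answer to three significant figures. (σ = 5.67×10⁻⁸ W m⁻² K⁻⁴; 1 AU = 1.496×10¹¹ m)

d = 2.40 AU = 3.59×10¹¹ m.
Flux: S = L/(4πd²) = 5.36×10²⁷/(4π×(3.59×10¹¹)²) = 3310 W m⁻².
Energy balance: absorbed = emitted ⇒ πR²·S(1−A) = 4πR²·σT_eq⁴, so T_eq⁴ = S(1−A)/(4σ).
T_eq = [3310 × 0.58 / (4 × 5.67×10⁻⁸)]^(1/4) = (8.46×10⁹)^(1/4) = 303 K.

T_eq ≈ 303 K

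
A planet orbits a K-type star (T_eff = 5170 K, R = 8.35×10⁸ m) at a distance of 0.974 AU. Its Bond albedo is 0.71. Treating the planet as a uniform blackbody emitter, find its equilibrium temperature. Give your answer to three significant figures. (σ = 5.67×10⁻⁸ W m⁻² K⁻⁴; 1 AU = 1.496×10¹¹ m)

T_eq ≈ 203 K

d = 0.974 AU = 1.46×10¹¹ m.
L = 4πR_⋆²σT_⋆⁴ = 4π(8.35×10⁸)² × 5.67×10⁻⁸ × (5170)⁴ = 3.55×10²⁶ W.
S = L/(4πd²) = 1330 W m⁻².
Energy balance: absorbed = emitted ⇒ πR²·S(1−A) = 4πR²·σT_eq⁴, so T_eq⁴ = S(1−A)/(4σ).
T_eq = [1330 × 0.29 / (4 × 5.67×10⁻⁸)]^(1/4) = (1.70×10⁹)^(1/4) = 203 K.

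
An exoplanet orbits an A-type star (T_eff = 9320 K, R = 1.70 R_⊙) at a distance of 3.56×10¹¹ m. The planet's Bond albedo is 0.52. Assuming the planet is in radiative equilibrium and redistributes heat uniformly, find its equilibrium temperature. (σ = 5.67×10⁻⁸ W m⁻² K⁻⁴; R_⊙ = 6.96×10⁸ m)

R_⋆ = 1.70 × 6.96×10⁸ = 1.18×10⁹ m.
L = 4πR_⋆²σT_⋆⁴ = 4π(1.18×10⁹)² × 5.67×10⁻⁸ × (9320)⁴ = 7.53×10²⁷ W.
S = L/(4πd²) = 4730 W m⁻².
Energy balance: absorbed = emitted ⇒ πR²·S(1−A) = 4πR²·σT_eq⁴, so T_eq⁴ = S(1−A)/(4σ).
T_eq = [4730 × 0.48 / (4 × 5.67×10⁻⁸)]^(1/4) = (1.00×10¹⁰)^(1/4) = 316 K.

T_eq ≈ 316 K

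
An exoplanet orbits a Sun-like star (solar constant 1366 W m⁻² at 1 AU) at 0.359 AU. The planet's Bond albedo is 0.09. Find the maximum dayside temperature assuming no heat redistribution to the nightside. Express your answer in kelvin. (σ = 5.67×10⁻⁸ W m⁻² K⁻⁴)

T_ss ≈ 642 K

Flux at 0.359 AU: S = 1366/0.359² = 1.06×10⁴ W m⁻².
With no redistribution each surface element balances locally: S(1−A) = σT⁴.
T = [1.06×10⁴ × 0.91 / 5.67×10⁻⁸]^(1/4) = (1.70×10¹¹)^(1/4) = 642 K.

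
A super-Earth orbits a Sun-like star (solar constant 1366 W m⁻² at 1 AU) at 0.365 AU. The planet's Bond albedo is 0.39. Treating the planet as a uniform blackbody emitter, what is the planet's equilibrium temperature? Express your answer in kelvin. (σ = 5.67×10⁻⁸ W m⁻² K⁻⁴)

Flux at 0.365 AU: S = 1366/0.365² = 1.03×10⁴ W m⁻².
Energy balance: absorbed = emitted ⇒ πR²·S(1−A) = 4πR²·σT_eq⁴, so T_eq⁴ = S(1−A)/(4σ).
T_eq = [1.03×10⁴ × 0.61 / (4 × 5.67×10⁻⁸)]^(1/4) = (2.76×10¹⁰)^(1/4) = 408 K.

T_eq ≈ 408 K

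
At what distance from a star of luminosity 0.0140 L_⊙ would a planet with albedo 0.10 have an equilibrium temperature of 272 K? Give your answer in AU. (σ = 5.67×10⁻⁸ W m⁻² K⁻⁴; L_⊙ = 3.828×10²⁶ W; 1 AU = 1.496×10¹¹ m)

d ≈ 0.118 AU

L = 0.0140 × 3.828×10²⁶ = 5.36×10²⁴ W.
From T_eq⁴ = L(1−A)/(16πσd²): d = √[L(1−A)/(16πσT_eq⁴)].
d = √[5.36×10²⁴ × 0.90 / (16π × 5.67×10⁻⁸ × (272)⁴)] = 1.76×10¹⁰ m = 0.118 AU.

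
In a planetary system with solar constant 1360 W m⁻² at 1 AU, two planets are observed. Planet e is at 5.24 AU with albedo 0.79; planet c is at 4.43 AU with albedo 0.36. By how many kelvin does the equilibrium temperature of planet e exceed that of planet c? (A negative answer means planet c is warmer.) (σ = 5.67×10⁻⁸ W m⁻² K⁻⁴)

ΔT ≈ -36.0 K

T_eq = [S₀(1−A)/(4σd²)]^(1/4), so T ∝ (1−A)^(1/4) / √d.
T₁ = [1360×0.21/(4×5.67×10⁻⁸×5.24²)]^(1/4) = 82.29 K.
T₂ = [1360×0.64/(4×5.67×10⁻⁸×4.43²)]^(1/4) = 118.25 K.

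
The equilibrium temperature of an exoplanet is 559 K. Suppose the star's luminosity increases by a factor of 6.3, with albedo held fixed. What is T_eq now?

T_eq ≈ 886 K

T_eq ∝ L^(1/4) · d^(−1/2).
T′ = 559 × 6.3^(1/4) = 886 K.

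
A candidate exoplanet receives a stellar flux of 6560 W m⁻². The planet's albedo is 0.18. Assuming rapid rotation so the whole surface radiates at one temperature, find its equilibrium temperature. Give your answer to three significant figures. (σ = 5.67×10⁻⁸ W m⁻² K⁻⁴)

T_eq ≈ 392 K

Energy balance: absorbed = emitted ⇒ πR²·S(1−A) = 4πR²·σT_eq⁴, so T_eq⁴ = S(1−A)/(4σ).
T_eq = [6560 × 0.82 / (4 × 5.67×10⁻⁸)]^(1/4) = (2.37×10¹⁰)^(1/4) = 392 K.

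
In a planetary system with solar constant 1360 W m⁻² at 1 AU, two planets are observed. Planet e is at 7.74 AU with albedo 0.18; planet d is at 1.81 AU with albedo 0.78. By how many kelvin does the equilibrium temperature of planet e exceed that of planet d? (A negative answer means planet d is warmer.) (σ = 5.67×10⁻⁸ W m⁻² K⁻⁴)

T_eq = [S₀(1−A)/(4σd²)]^(1/4), so T ∝ (1−A)^(1/4) / √d.
T₁ = [1360×0.82/(4×5.67×10⁻⁸×7.74²)]^(1/4) = 95.18 K.
T₂ = [1360×0.22/(4×5.67×10⁻⁸×1.81²)]^(1/4) = 141.66 K.

ΔT ≈ -46.5 K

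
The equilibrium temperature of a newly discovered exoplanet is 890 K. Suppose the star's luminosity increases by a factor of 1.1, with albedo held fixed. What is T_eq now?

T_eq ≈ 911 K

T_eq ∝ L^(1/4) · d^(−1/2).
T′ = 890 × 1.1^(1/4) = 911 K.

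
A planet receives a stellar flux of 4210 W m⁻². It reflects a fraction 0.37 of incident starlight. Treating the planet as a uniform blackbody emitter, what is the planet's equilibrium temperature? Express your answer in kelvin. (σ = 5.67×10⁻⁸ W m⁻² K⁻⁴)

Energy balance: absorbed = emitted ⇒ πR²·S(1−A) = 4πR²·σT_eq⁴, so T_eq⁴ = S(1−A)/(4σ).
T_eq = [4210 × 0.63 / (4 × 5.67×10⁻⁸)]^(1/4) = (1.17×10¹⁰)^(1/4) = 329 K.

T_eq ≈ 329 K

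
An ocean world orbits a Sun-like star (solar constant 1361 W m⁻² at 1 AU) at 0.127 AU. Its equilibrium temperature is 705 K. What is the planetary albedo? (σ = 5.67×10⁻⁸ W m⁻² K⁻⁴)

A ≈ 0.34

Flux at 0.127 AU: S = 1361/0.127² = 8.44×10⁴ W m⁻².
From T_eq⁴ = S(1−A)/(4σ): 1−A = 4σT_eq⁴/S.
1−A = 4 × 5.67×10⁻⁸ × (705)⁴ / 8.44×10⁴ = 0.664.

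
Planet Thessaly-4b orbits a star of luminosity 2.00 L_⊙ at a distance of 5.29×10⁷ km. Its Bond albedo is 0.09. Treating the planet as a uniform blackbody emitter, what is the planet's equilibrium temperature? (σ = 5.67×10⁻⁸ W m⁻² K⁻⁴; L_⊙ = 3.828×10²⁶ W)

T_eq ≈ 544 K

d = 5.29×10⁷ km = 5.29×10¹⁰ m.
L = 2.00 × 3.828×10²⁶ = 7.66×10²⁶ W.
Flux: S = L/(4πd²) = 7.66×10²⁶/(4π×(5.29×10¹⁰)²) = 2.18×10⁴ W m⁻².
Energy balance: absorbed = emitted ⇒ πR²·S(1−A) = 4πR²·σT_eq⁴, so T_eq⁴ = S(1−A)/(4σ).
T_eq = [2.18×10⁴ × 0.91 / (4 × 5.67×10⁻⁸)]^(1/4) = (8.74×10¹⁰)^(1/4) = 544 K.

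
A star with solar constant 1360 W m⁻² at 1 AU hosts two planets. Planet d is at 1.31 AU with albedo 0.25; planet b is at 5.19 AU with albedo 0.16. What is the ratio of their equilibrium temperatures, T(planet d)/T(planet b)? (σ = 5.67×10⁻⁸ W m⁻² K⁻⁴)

T₁/T₂ ≈ 1.935

T_eq = [S₀(1−A)/(4σd²)]^(1/4), so T ∝ (1−A)^(1/4) / √d.
T₁ = [1360×0.75/(4×5.67×10⁻⁸×1.31²)]^(1/4) = 226.26 K.
T₂ = [1360×0.84/(4×5.67×10⁻⁸×5.19²)]^(1/4) = 116.94 K.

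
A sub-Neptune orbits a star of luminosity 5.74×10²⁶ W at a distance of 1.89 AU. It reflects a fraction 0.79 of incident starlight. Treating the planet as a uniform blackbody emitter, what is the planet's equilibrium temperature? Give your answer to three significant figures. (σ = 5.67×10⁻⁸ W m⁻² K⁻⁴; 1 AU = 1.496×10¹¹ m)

T_eq ≈ 152 K

d = 1.89 AU = 2.83×10¹¹ m.
Flux: S = L/(4πd²) = 5.74×10²⁶/(4π×(2.83×10¹¹)²) = 571 W m⁻².
Energy balance: absorbed = emitted ⇒ πR²·S(1−A) = 4πR²·σT_eq⁴, so T_eq⁴ = S(1−A)/(4σ).
T_eq = [571 × 0.21 / (4 × 5.67×10⁻⁸)]^(1/4) = (5.29×10⁸)^(1/4) = 152 K.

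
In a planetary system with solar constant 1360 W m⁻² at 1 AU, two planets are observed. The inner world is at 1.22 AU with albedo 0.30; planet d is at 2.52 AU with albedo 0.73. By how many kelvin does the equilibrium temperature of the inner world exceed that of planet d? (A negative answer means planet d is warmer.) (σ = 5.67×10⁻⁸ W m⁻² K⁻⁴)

ΔT ≈ 104.1 K

T_eq = [S₀(1−A)/(4σd²)]^(1/4), so T ∝ (1−A)^(1/4) / √d.
T₁ = [1360×0.70/(4×5.67×10⁻⁸×1.22²)]^(1/4) = 230.45 K.
T₂ = [1360×0.27/(4×5.67×10⁻⁸×2.52²)]^(1/4) = 126.36 K.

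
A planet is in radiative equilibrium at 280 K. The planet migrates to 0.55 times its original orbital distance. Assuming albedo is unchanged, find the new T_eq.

T_eq ∝ L^(1/4) · d^(−1/2).
T′ = 280 / 0.55^(1/2) = 378 K.

T_eq ≈ 378 K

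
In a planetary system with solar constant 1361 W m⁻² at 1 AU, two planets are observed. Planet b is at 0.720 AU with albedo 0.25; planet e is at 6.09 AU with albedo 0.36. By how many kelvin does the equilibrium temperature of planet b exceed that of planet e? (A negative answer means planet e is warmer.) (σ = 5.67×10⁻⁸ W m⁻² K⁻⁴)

ΔT ≈ 204.4 K

T_eq = [S₀(1−A)/(4σd²)]^(1/4), so T ∝ (1−A)^(1/4) / √d.
T₁ = [1361×0.75/(4×5.67×10⁻⁸×0.720²)]^(1/4) = 305.25 K.
T₂ = [1361×0.64/(4×5.67×10⁻⁸×6.09²)]^(1/4) = 100.88 K.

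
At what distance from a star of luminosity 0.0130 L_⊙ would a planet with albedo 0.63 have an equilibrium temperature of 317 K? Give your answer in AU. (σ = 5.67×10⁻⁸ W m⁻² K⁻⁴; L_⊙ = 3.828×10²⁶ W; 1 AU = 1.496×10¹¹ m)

L = 0.0130 × 3.828×10²⁶ = 4.98×10²⁴ W.
From T_eq⁴ = L(1−A)/(16πσd²): d = √[L(1−A)/(16πσT_eq⁴)].
d = √[4.98×10²⁴ × 0.37 / (16π × 5.67×10⁻⁸ × (317)⁴)] = 8.00×10⁹ m = 0.0535 AU.

d ≈ 0.0535 AU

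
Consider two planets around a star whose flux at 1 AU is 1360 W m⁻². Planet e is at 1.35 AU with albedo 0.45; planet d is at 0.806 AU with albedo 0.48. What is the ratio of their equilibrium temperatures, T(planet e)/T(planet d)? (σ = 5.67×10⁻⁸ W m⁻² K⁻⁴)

T_eq = [S₀(1−A)/(4σd²)]^(1/4), so T ∝ (1−A)^(1/4) / √d.
T₁ = [1360×0.55/(4×5.67×10⁻⁸×1.35²)]^(1/4) = 206.25 K.
T₂ = [1360×0.52/(4×5.67×10⁻⁸×0.806²)]^(1/4) = 263.21 K.

T₁/T₂ ≈ 0.784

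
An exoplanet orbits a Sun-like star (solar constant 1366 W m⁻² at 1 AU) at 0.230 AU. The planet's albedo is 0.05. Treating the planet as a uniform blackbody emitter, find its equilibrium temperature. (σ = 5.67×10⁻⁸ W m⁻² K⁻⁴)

Flux at 0.230 AU: S = 1366/0.230² = 2.58×10⁴ W m⁻².
Energy balance: absorbed = emitted ⇒ πR²·S(1−A) = 4πR²·σT_eq⁴, so T_eq⁴ = S(1−A)/(4σ).
T_eq = [2.58×10⁴ × 0.95 / (4 × 5.67×10⁻⁸)]^(1/4) = (1.08×10¹¹)^(1/4) = 573 K.

T_eq ≈ 573 K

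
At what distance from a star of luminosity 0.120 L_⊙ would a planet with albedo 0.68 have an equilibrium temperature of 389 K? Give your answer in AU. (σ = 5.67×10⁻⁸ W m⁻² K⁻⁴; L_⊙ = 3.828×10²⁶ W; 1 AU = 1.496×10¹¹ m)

L = 0.120 × 3.828×10²⁶ = 4.59×10²⁵ W.
From T_eq⁴ = L(1−A)/(16πσd²): d = √[L(1−A)/(16πσT_eq⁴)].
d = √[4.59×10²⁵ × 0.32 / (16π × 5.67×10⁻⁸ × (389)⁴)] = 1.50×10¹⁰ m = 0.100 AU.

d ≈ 0.100 AU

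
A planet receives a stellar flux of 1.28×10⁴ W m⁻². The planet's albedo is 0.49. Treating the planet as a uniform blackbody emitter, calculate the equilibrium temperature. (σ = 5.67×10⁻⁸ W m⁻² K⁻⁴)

Energy balance: absorbed = emitted ⇒ πR²·S(1−A) = 4πR²·σT_eq⁴, so T_eq⁴ = S(1−A)/(4σ).
T_eq = [1.28×10⁴ × 0.51 / (4 × 5.67×10⁻⁸)]^(1/4) = (2.88×10¹⁰)^(1/4) = 412 K.

T_eq ≈ 412 K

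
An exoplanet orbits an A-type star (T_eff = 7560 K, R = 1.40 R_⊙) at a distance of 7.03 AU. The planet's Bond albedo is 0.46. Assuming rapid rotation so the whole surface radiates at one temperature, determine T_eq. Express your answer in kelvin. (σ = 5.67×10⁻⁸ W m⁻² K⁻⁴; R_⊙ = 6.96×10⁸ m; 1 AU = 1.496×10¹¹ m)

T_eq ≈ 139 K

R_⋆ = 1.40 × 6.96×10⁸ = 9.74×10⁸ m.
d = 7.03 AU = 1.05×10¹² m.
L = 4πR_⋆²σT_⋆⁴ = 4π(9.74×10⁸)² × 5.67×10⁻⁸ × (7560)⁴ = 2.21×10²⁷ W.
S = L/(4πd²) = 159 W m⁻².
Energy balance: absorbed = emitted ⇒ πR²·S(1−A) = 4πR²·σT_eq⁴, so T_eq⁴ = S(1−A)/(4σ).
T_eq = [159 × 0.54 / (4 × 5.67×10⁻⁸)]^(1/4) = (3.79×10⁸)^(1/4) = 139 K.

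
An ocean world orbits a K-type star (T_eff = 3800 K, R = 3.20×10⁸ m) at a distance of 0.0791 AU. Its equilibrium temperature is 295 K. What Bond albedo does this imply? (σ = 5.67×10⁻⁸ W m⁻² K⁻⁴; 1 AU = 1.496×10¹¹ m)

A ≈ 0.80

d = 0.0791 AU = 1.18×10¹⁰ m.
L = 4πR_⋆²σT_⋆⁴ = 4π(3.20×10⁸)² × 5.67×10⁻⁸ × (3800)⁴ = 1.52×10²⁵ W.
S = L/(4πd²) = 8650 W m⁻².
From T_eq⁴ = S(1−A)/(4σ): 1−A = 4σT_eq⁴/S.
1−A = 4 × 5.67×10⁻⁸ × (295)⁴ / 8650 = 0.199.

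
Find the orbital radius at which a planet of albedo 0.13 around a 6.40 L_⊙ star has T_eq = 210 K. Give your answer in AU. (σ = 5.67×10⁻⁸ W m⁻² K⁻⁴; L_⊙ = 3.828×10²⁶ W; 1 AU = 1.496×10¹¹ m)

L = 6.40 × 3.828×10²⁶ = 2.45×10²⁷ W.
From T_eq⁴ = L(1−A)/(16πσd²): d = √[L(1−A)/(16πσT_eq⁴)].
d = √[2.45×10²⁷ × 0.87 / (16π × 5.67×10⁻⁸ × (210)⁴)] = 6.20×10¹¹ m = 4.15 AU.

d ≈ 4.15 AU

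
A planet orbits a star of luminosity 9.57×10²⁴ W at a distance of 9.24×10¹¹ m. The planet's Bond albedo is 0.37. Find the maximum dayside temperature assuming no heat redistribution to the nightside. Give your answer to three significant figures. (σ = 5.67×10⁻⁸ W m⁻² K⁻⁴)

T_ss ≈ 56.1 K

Flux: S = L/(4πd²) = 9.57×10²⁴/(4π×(9.24×10¹¹)²) = 0.892 W m⁻².
With no redistribution each surface element balances locally: S(1−A) = σT⁴.
T = [0.892 × 0.63 / 5.67×10⁻⁸]^(1/4) = (9.91×10⁶)^(1/4) = 56.1 K.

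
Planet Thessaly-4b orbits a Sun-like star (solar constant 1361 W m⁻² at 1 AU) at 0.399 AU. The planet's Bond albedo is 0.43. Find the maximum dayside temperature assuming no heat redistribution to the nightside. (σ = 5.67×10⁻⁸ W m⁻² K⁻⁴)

T_ss ≈ 541 K

Flux at 0.399 AU: S = 1361/0.399² = 8550 W m⁻².
With no redistribution each surface element balances locally: S(1−A) = σT⁴.
T = [8550 × 0.57 / 5.67×10⁻⁸]^(1/4) = (8.59×10¹⁰)^(1/4) = 541 K.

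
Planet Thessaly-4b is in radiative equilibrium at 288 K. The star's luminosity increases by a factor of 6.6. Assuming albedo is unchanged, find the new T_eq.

T_eq ∝ L^(1/4) · d^(−1/2).
T′ = 288 × 6.6^(1/4) = 462 K.

T_eq ≈ 462 K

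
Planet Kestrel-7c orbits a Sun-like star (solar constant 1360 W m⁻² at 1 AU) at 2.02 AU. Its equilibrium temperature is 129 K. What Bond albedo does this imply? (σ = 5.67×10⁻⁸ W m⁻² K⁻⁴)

A ≈ 0.81

Flux at 2.02 AU: S = 1360/2.02² = 333 W m⁻².
From T_eq⁴ = S(1−A)/(4σ): 1−A = 4σT_eq⁴/S.
1−A = 4 × 5.67×10⁻⁸ × (129)⁴ / 333 = 0.188.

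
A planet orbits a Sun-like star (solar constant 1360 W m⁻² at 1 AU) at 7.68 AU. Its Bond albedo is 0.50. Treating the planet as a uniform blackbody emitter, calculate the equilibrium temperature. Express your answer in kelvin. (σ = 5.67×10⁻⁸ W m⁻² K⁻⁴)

Flux at 7.68 AU: S = 1360/7.68² = 23.1 W m⁻².
Energy balance: absorbed = emitted ⇒ πR²·S(1−A) = 4πR²·σT_eq⁴, so T_eq⁴ = S(1−A)/(4σ).
T_eq = [23.1 × 0.50 / (4 × 5.67×10⁻⁸)]^(1/4) = (5.08×10⁷)^(1/4) = 84.4 K.

T_eq ≈ 84.4 K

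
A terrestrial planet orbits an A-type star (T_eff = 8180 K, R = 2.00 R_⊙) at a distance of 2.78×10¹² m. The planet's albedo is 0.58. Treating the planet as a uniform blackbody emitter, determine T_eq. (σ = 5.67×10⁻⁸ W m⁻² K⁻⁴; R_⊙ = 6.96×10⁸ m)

T_eq ≈ 104 K

R_⋆ = 2.00 × 6.96×10⁸ = 1.39×10⁹ m.
L = 4πR_⋆²σT_⋆⁴ = 4π(1.39×10⁹)² × 5.67×10⁻⁸ × (8180)⁴ = 6.18×10²⁷ W.
S = L/(4πd²) = 63.6 W m⁻².
Energy balance: absorbed = emitted ⇒ πR²·S(1−A) = 4πR²·σT_eq⁴, so T_eq⁴ = S(1−A)/(4σ).
T_eq = [63.6 × 0.42 / (4 × 5.67×10⁻⁸)]^(1/4) = (1.18×10⁸)^(1/4) = 104 K.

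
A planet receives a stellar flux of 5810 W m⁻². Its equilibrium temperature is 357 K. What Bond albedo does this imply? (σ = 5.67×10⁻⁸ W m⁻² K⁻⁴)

From T_eq⁴ = S(1−A)/(4σ): 1−A = 4σT_eq⁴/S.
1−A = 4 × 5.67×10⁻⁸ × (357)⁴ / 5810 = 0.634.

A ≈ 0.37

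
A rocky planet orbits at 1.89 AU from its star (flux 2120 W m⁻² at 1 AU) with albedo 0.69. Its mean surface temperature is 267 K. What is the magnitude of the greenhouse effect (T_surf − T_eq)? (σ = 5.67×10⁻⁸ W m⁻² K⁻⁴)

ΔT ≈ 98.2 K

S = 2120/1.89² = 593.5 W m⁻².
T_eq = [S(1−A)/(4σ)]^(1/4) = [593.5×0.31/(4×5.67×10⁻⁸)]^(1/4) = 168.8 K.
ΔT = T_surf − T_eq = 267 − 168.8.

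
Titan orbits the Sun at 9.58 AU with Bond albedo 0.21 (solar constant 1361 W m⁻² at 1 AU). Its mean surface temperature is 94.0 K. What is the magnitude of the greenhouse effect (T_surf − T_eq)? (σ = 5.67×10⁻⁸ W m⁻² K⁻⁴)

ΔT ≈ 9.2 K

S = 1361/9.58² = 14.83 W m⁻².
T_eq = [S(1−A)/(4σ)]^(1/4) = [14.83×0.79/(4×5.67×10⁻⁸)]^(1/4) = 84.8 K.
ΔT = T_surf − T_eq = 94 − 84.8.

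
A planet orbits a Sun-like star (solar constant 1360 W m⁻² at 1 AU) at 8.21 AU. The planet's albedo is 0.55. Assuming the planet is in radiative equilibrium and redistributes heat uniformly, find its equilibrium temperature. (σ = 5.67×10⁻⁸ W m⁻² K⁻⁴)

Flux at 8.21 AU: S = 1360/8.21² = 20.2 W m⁻².
Energy balance: absorbed = emitted ⇒ πR²·S(1−A) = 4πR²·σT_eq⁴, so T_eq⁴ = S(1−A)/(4σ).
T_eq = [20.2 × 0.45 / (4 × 5.67×10⁻⁸)]^(1/4) = (4.00×10⁷)^(1/4) = 79.5 K.

T_eq ≈ 79.5 K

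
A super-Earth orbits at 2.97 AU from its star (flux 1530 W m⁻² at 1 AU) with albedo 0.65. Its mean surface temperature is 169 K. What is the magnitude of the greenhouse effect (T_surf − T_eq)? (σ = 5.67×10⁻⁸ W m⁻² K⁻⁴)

ΔT ≈ 41.1 K

S = 1530/2.97² = 173.5 W m⁻².
T_eq = [S(1−A)/(4σ)]^(1/4) = [173.5×0.35/(4×5.67×10⁻⁸)]^(1/4) = 127.9 K.
ΔT = T_surf − T_eq = 169 − 127.9.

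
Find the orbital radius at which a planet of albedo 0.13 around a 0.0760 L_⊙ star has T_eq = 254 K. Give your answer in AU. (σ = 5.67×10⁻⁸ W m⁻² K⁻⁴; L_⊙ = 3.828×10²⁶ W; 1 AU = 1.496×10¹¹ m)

L = 0.0760 × 3.828×10²⁶ = 2.91×10²⁵ W.
From T_eq⁴ = L(1−A)/(16πσd²): d = √[L(1−A)/(16πσT_eq⁴)].
d = √[2.91×10²⁵ × 0.87 / (16π × 5.67×10⁻⁸ × (254)⁴)] = 4.62×10¹⁰ m = 0.309 AU.

d ≈ 0.309 AU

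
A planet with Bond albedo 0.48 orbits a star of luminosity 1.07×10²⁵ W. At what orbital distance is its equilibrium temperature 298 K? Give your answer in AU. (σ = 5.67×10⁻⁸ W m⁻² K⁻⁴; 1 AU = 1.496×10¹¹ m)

From T_eq⁴ = L(1−A)/(16πσd²): d = √[L(1−A)/(16πσT_eq⁴)].
d = √[1.07×10²⁵ × 0.52 / (16π × 5.67×10⁻⁸ × (298)⁴)] = 1.57×10¹⁰ m = 0.105 AU.

d ≈ 0.105 AU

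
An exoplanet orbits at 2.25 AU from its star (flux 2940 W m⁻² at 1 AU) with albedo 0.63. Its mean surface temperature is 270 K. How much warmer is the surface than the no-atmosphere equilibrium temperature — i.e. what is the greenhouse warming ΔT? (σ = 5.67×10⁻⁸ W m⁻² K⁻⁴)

ΔT ≈ 94.6 K

S = 2940/2.25² = 580.7 W m⁻².
T_eq = [S(1−A)/(4σ)]^(1/4) = [580.7×0.37/(4×5.67×10⁻⁸)]^(1/4) = 175.4 K.
ΔT = T_surf − T_eq = 270 − 175.4.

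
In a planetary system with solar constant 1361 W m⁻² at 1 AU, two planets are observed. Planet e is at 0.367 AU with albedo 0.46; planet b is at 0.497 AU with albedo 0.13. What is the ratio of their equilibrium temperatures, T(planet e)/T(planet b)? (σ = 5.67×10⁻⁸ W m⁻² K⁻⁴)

T₁/T₂ ≈ 1.033

T_eq = [S₀(1−A)/(4σd²)]^(1/4), so T ∝ (1−A)^(1/4) / √d.
T₁ = [1361×0.54/(4×5.67×10⁻⁸×0.367²)]^(1/4) = 393.84 K.
T₂ = [1361×0.87/(4×5.67×10⁻⁸×0.497²)]^(1/4) = 381.29 K.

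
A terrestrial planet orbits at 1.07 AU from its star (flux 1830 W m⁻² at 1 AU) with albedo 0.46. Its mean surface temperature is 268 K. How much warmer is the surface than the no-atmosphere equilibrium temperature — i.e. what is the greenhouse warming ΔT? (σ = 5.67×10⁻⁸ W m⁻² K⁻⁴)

S = 1830/1.07² = 1598 W m⁻².
T_eq = [S(1−A)/(4σ)]^(1/4) = [1598×0.54/(4×5.67×10⁻⁸)]^(1/4) = 248.4 K.
ΔT = T_surf − T_eq = 268 − 248.4.

ΔT ≈ 19.6 K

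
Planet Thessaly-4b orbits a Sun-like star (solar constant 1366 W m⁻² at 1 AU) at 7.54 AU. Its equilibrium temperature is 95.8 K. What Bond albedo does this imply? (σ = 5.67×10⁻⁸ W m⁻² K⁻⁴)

Flux at 7.54 AU: S = 1366/7.54² = 24.0 W m⁻².
From T_eq⁴ = S(1−A)/(4σ): 1−A = 4σT_eq⁴/S.
1−A = 4 × 5.67×10⁻⁸ × (95.8)⁴ / 24.0 = 0.795.

A ≈ 0.20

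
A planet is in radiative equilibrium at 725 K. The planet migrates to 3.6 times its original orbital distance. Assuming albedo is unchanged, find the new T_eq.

T_eq ≈ 382 K

T_eq ∝ L^(1/4) · d^(−1/2).
T′ = 725 / 3.6^(1/2) = 382 K.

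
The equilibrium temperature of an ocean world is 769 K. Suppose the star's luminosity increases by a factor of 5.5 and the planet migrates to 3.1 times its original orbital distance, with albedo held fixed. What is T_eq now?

T_eq ∝ L^(1/4) · d^(−1/2).
T′ = 769 × 5.5^(1/4) / 3.1^(1/2) = 669 K.

T_eq ≈ 669 K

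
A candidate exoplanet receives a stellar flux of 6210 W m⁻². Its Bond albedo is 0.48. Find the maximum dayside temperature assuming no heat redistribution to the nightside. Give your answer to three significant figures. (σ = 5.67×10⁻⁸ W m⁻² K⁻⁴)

With no redistribution each surface element balances locally: S(1−A) = σT⁴.
T = [6210 × 0.52 / 5.67×10⁻⁸]^(1/4) = (5.70×10¹⁰)^(1/4) = 489 K.

T_ss ≈ 489 K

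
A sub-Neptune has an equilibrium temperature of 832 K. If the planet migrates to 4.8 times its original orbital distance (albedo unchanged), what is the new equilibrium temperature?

T_eq ≈ 380 K

T_eq ∝ L^(1/4) · d^(−1/2).
T′ = 832 / 4.8^(1/2) = 380 K.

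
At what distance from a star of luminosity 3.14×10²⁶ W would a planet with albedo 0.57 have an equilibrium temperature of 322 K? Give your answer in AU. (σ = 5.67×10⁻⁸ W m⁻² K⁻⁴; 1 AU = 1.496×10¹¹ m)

d ≈ 0.444 AU

From T_eq⁴ = L(1−A)/(16πσd²): d = √[L(1−A)/(16πσT_eq⁴)].
d = √[3.14×10²⁶ × 0.43 / (16π × 5.67×10⁻⁸ × (322)⁴)] = 6.64×10¹⁰ m = 0.444 AU.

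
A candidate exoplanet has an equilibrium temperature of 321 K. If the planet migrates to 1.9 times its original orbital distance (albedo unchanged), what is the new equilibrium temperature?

T_eq ≈ 233 K

T_eq ∝ L^(1/4) · d^(−1/2).
T′ = 321 / 1.9^(1/2) = 233 K.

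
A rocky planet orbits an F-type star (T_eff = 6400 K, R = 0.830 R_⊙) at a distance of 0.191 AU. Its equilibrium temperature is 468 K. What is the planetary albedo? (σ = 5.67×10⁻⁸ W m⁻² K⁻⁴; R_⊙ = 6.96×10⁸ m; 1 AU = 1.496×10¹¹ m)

R_⋆ = 0.830 × 6.96×10⁸ = 5.78×10⁸ m.
d = 0.191 AU = 2.86×10¹⁰ m.
L = 4πR_⋆²σT_⋆⁴ = 4π(5.78×10⁸)² × 5.67×10⁻⁸ × (6400)⁴ = 3.99×10²⁶ W.
S = L/(4πd²) = 3.89×10⁴ W m⁻².
From T_eq⁴ = S(1−A)/(4σ): 1−A = 4σT_eq⁴/S.
1−A = 4 × 5.67×10⁻⁸ × (468)⁴ / 3.89×10⁴ = 0.280.

A ≈ 0.72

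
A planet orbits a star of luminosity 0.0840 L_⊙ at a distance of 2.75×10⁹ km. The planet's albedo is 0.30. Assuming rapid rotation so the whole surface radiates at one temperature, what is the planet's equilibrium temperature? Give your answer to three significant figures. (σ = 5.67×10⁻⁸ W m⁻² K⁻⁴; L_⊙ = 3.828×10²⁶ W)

T_eq ≈ 32.0 K

d = 2.75×10⁹ km = 2.75×10¹² m.
L = 0.0840 × 3.828×10²⁶ = 3.22×10²⁵ W.
Flux: S = L/(4πd²) = 3.22×10²⁵/(4π×(2.75×10¹²)²) = 0.338 W m⁻².
Energy balance: absorbed = emitted ⇒ πR²·S(1−A) = 4πR²·σT_eq⁴, so T_eq⁴ = S(1−A)/(4σ).
T_eq = [0.338 × 0.70 / (4 × 5.67×10⁻⁸)]^(1/4) = (1.04×10⁶)^(1/4) = 32.0 K.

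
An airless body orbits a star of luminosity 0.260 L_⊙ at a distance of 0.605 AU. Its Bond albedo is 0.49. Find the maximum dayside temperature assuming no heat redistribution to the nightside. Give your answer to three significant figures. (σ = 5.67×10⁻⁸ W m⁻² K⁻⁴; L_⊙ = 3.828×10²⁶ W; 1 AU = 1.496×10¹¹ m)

d = 0.605 AU = 9.05×10¹⁰ m.
L = 0.260 × 3.828×10²⁶ = 9.95×10²⁵ W.
Flux: S = L/(4πd²) = 9.95×10²⁵/(4π×(9.05×10¹⁰)²) = 967 W m⁻².
With no redistribution each surface element balances locally: S(1−A) = σT⁴.
T = [967 × 0.51 / 5.67×10⁻⁸]^(1/4) = (8.70×10⁹)^(1/4) = 305 K.

T_ss ≈ 305 K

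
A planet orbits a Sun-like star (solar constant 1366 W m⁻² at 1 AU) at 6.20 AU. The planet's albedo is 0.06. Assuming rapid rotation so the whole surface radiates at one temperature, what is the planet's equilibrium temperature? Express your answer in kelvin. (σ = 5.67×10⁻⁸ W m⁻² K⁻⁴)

Flux at 6.20 AU: S = 1366/6.20² = 35.5 W m⁻².
Energy balance: absorbed = emitted ⇒ πR²·S(1−A) = 4πR²·σT_eq⁴, so T_eq⁴ = S(1−A)/(4σ).
T_eq = [35.5 × 0.94 / (4 × 5.67×10⁻⁸)]^(1/4) = (1.47×10⁸)^(1/4) = 110 K.

T_eq ≈ 110 K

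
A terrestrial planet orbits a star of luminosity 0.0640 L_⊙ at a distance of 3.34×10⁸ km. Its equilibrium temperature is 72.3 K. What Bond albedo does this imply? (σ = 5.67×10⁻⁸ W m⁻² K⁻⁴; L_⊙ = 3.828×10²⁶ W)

A ≈ 0.65

d = 3.34×10⁸ km = 3.34×10¹¹ m.
L = 0.0640 × 3.828×10²⁶ = 2.45×10²⁵ W.
Flux: S = L/(4πd²) = 2.45×10²⁵/(4π×(3.34×10¹¹)²) = 17.5 W m⁻².
From T_eq⁴ = S(1−A)/(4σ): 1−A = 4σT_eq⁴/S.
1−A = 4 × 5.67×10⁻⁸ × (72.3)⁴ / 17.5 = 0.355.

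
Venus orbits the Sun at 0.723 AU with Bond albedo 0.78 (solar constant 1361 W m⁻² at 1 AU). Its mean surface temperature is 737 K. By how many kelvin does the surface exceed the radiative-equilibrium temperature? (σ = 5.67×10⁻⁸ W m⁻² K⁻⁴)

S = 1361/0.723² = 2604 W m⁻².
T_eq = [S(1−A)/(4σ)]^(1/4) = [2604×0.22/(4×5.67×10⁻⁸)]^(1/4) = 224.2 K.
ΔT = T_surf − T_eq = 737 − 224.2.

ΔT ≈ 512.8 K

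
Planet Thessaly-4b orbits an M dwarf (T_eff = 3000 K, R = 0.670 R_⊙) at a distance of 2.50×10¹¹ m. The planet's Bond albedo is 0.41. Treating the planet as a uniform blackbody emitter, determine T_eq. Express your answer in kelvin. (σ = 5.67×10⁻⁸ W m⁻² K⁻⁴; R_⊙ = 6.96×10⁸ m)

R_⋆ = 0.670 × 6.96×10⁸ = 4.66×10⁸ m.
L = 4πR_⋆²σT_⋆⁴ = 4π(4.66×10⁸)² × 5.67×10⁻⁸ × (3000)⁴ = 1.26×10²⁵ W.
S = L/(4πd²) = 16.0 W m⁻².
Energy balance: absorbed = emitted ⇒ πR²·S(1−A) = 4πR²·σT_eq⁴, so T_eq⁴ = S(1−A)/(4σ).
T_eq = [16.0 × 0.59 / (4 × 5.67×10⁻⁸)]^(1/4) = (4.16×10⁷)^(1/4) = 80.3 K.

T_eq ≈ 80.3 K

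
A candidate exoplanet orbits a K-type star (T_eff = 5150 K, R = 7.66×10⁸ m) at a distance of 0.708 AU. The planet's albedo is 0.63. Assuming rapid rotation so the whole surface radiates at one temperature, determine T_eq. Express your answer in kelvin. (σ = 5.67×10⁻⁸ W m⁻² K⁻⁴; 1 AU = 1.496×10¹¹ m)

T_eq ≈ 242 K

d = 0.708 AU = 1.06×10¹¹ m.
L = 4πR_⋆²σT_⋆⁴ = 4π(7.66×10⁸)² × 5.67×10⁻⁸ × (5150)⁴ = 2.94×10²⁶ W.
S = L/(4πd²) = 2090 W m⁻².
Energy balance: absorbed = emitted ⇒ πR²·S(1−A) = 4πR²·σT_eq⁴, so T_eq⁴ = S(1−A)/(4σ).
T_eq = [2090 × 0.37 / (4 × 5.67×10⁻⁸)]^(1/4) = (3.40×10⁹)^(1/4) = 242 K.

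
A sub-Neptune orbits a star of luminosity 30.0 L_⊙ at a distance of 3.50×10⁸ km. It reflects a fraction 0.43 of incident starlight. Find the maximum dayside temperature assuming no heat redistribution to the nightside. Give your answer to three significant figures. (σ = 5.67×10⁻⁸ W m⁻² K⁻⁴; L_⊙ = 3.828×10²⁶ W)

d = 3.50×10⁸ km = 3.50×10¹¹ m.
L = 30.0 × 3.828×10²⁶ = 1.15×10²⁸ W.
Flux: S = L/(4πd²) = 1.15×10²⁸/(4π×(3.50×10¹¹)²) = 7460 W m⁻².
With no redistribution each surface element balances locally: S(1−A) = σT⁴.
T = [7460 × 0.57 / 5.67×10⁻⁸]^(1/4) = (7.50×10¹⁰)^(1/4) = 523 K.

T_ss ≈ 523 K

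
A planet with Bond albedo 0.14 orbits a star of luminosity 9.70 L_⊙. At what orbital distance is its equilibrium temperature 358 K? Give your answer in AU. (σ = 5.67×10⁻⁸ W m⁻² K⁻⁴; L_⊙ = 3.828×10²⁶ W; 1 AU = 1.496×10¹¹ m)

L = 9.70 × 3.828×10²⁶ = 3.71×10²⁷ W.
From T_eq⁴ = L(1−A)/(16πσd²): d = √[L(1−A)/(16πσT_eq⁴)].
d = √[3.71×10²⁷ × 0.86 / (16π × 5.67×10⁻⁸ × (358)⁴)] = 2.61×10¹¹ m = 1.75 AU.

d ≈ 1.75 AU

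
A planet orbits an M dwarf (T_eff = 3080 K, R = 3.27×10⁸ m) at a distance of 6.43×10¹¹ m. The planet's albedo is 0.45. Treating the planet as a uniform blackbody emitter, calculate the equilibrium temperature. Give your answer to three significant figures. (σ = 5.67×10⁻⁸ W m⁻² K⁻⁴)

T_eq ≈ 42.3 K

L = 4πR_⋆²σT_⋆⁴ = 4π(3.27×10⁸)² × 5.67×10⁻⁸ × (3080)⁴ = 6.86×10²⁴ W.
S = L/(4πd²) = 1.32 W m⁻².
Energy balance: absorbed = emitted ⇒ πR²·S(1−A) = 4πR²·σT_eq⁴, so T_eq⁴ = S(1−A)/(4σ).
T_eq = [1.32 × 0.55 / (4 × 5.67×10⁻⁸)]^(1/4) = (3.20×10⁶)^(1/4) = 42.3 K.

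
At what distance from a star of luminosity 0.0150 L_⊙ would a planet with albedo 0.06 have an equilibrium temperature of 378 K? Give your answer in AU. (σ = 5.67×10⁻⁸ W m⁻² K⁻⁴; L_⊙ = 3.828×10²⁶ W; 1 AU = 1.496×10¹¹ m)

d ≈ 0.0644 AU

L = 0.0150 × 3.828×10²⁶ = 5.74×10²⁴ W.
From T_eq⁴ = L(1−A)/(16πσd²): d = √[L(1−A)/(16πσT_eq⁴)].
d = √[5.74×10²⁴ × 0.94 / (16π × 5.67×10⁻⁸ × (378)⁴)] = 9.63×10⁹ m = 0.0644 AU.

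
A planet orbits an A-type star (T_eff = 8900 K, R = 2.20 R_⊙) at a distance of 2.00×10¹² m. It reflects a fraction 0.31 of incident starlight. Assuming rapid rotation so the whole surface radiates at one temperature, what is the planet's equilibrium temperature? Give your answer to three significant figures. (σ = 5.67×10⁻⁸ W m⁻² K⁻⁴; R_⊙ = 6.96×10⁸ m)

T_eq ≈ 159 K

R_⋆ = 2.20 × 6.96×10⁸ = 1.53×10⁹ m.
L = 4πR_⋆²σT_⋆⁴ = 4π(1.53×10⁹)² × 5.67×10⁻⁸ × (8900)⁴ = 1.05×10²⁸ W.
S = L/(4πd²) = 209 W m⁻².
Energy balance: absorbed = emitted ⇒ πR²·S(1−A) = 4πR²·σT_eq⁴, so T_eq⁴ = S(1−A)/(4σ).
T_eq = [209 × 0.69 / (4 × 5.67×10⁻⁸)]^(1/4) = (6.34×10⁸)^(1/4) = 159 K.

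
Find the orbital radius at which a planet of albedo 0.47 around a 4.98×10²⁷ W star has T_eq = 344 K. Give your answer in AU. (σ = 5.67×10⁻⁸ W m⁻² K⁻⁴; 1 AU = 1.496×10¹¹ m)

From T_eq⁴ = L(1−A)/(16πσd²): d = √[L(1−A)/(16πσT_eq⁴)].
d = √[4.98×10²⁷ × 0.53 / (16π × 5.67×10⁻⁸ × (344)⁴)] = 2.57×10¹¹ m = 1.72 AU.

d ≈ 1.72 AU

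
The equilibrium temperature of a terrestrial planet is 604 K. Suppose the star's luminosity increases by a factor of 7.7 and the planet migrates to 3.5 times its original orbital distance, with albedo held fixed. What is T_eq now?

T_eq ∝ L^(1/4) · d^(−1/2).
T′ = 604 × 7.7^(1/4) / 3.5^(1/2) = 538 K.

T_eq ≈ 538 K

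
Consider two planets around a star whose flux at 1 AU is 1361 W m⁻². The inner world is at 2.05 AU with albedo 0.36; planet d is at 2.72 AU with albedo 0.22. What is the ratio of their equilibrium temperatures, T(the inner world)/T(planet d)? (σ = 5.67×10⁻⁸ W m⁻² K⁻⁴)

T_eq = [S₀(1−A)/(4σd²)]^(1/4), so T ∝ (1−A)^(1/4) / √d.
T₁ = [1361×0.64/(4×5.67×10⁻⁸×2.05²)]^(1/4) = 173.87 K.
T₂ = [1361×0.78/(4×5.67×10⁻⁸×2.72²)]^(1/4) = 158.60 K.

T₁/T₂ ≈ 1.096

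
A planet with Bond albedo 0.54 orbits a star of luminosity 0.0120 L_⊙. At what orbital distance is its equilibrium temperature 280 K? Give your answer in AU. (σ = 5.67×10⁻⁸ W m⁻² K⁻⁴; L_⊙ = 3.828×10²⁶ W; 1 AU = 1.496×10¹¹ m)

d ≈ 0.0734 AU

L = 0.0120 × 3.828×10²⁶ = 4.59×10²⁴ W.
From T_eq⁴ = L(1−A)/(16πσd²): d = √[L(1−A)/(16πσT_eq⁴)].
d = √[4.59×10²⁴ × 0.46 / (16π × 5.67×10⁻⁸ × (280)⁴)] = 1.10×10¹⁰ m = 0.0734 AU.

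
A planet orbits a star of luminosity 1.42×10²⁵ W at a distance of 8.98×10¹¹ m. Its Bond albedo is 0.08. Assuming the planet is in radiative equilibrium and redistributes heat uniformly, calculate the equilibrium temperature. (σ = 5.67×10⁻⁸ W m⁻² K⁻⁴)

Flux: S = L/(4πd²) = 1.42×10²⁵/(4π×(8.98×10¹¹)²) = 1.40 W m⁻².
Energy balance: absorbed = emitted ⇒ πR²·S(1−A) = 4πR²·σT_eq⁴, so T_eq⁴ = S(1−A)/(4σ).
T_eq = [1.40 × 0.92 / (4 × 5.67×10⁻⁸)]^(1/4) = (5.68×10⁶)^(1/4) = 48.8 K.

T_eq ≈ 48.8 K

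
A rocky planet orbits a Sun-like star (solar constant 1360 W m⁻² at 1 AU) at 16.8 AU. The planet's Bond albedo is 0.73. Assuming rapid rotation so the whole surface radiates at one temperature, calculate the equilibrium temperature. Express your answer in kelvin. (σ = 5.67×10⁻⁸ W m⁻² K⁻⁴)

T_eq ≈ 48.9 K

Flux at 16.8 AU: S = 1360/16.8² = 4.82 W m⁻².
Energy balance: absorbed = emitted ⇒ πR²·S(1−A) = 4πR²·σT_eq⁴, so T_eq⁴ = S(1−A)/(4σ).
T_eq = [4.82 × 0.27 / (4 × 5.67×10⁻⁸)]^(1/4) = (5.74×10⁶)^(1/4) = 48.9 K.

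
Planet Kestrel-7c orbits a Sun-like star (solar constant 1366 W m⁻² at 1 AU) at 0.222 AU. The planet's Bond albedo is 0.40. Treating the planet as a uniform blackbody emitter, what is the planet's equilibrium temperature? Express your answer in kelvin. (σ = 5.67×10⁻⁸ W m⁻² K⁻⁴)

T_eq ≈ 520 K

Flux at 0.222 AU: S = 1366/0.222² = 2.77×10⁴ W m⁻².
Energy balance: absorbed = emitted ⇒ πR²·S(1−A) = 4πR²·σT_eq⁴, so T_eq⁴ = S(1−A)/(4σ).
T_eq = [2.77×10⁴ × 0.60 / (4 × 5.67×10⁻⁸)]^(1/4) = (7.33×10¹⁰)^(1/4) = 520 K.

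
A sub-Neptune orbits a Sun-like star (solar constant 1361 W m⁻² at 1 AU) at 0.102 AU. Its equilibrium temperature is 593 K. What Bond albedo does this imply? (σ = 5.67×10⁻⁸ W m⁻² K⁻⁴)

Flux at 0.102 AU: S = 1361/0.102² = 1.31×10⁵ W m⁻².
From T_eq⁴ = S(1−A)/(4σ): 1−A = 4σT_eq⁴/S.
1−A = 4 × 5.67×10⁻⁸ × (593)⁴ / 1.31×10⁵ = 0.214.

A ≈ 0.79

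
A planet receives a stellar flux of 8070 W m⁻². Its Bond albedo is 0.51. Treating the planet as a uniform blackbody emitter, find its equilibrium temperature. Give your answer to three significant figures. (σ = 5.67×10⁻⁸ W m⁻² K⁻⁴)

Energy balance: absorbed = emitted ⇒ πR²·S(1−A) = 4πR²·σT_eq⁴, so T_eq⁴ = S(1−A)/(4σ).
T_eq = [8070 × 0.49 / (4 × 5.67×10⁻⁸)]^(1/4) = (1.74×10¹⁰)^(1/4) = 363 K.

T_eq ≈ 363 K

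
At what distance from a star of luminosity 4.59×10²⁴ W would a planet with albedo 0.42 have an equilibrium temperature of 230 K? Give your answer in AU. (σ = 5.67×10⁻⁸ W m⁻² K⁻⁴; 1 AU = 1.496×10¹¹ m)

d ≈ 0.122 AU

From T_eq⁴ = L(1−A)/(16πσd²): d = √[L(1−A)/(16πσT_eq⁴)].
d = √[4.59×10²⁴ × 0.58 / (16π × 5.67×10⁻⁸ × (230)⁴)] = 1.83×10¹⁰ m = 0.122 AU.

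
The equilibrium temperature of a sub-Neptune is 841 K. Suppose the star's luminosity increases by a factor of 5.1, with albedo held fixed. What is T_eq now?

T_eq ∝ L^(1/4) · d^(−1/2).
T′ = 841 × 5.1^(1/4) = 1260 K.

T_eq ≈ 1260 K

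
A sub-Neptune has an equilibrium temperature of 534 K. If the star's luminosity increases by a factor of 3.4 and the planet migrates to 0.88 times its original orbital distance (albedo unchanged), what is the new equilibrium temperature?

T_eq ≈ 773 K

T_eq ∝ L^(1/4) · d^(−1/2).
T′ = 534 × 3.4^(1/4) / 0.88^(1/2) = 773 K.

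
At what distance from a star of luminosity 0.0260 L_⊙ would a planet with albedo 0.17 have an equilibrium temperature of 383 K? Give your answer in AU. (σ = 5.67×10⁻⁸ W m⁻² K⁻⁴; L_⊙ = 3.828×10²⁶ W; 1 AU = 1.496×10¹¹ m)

L = 0.0260 × 3.828×10²⁶ = 9.95×10²⁴ W.
From T_eq⁴ = L(1−A)/(16πσd²): d = √[L(1−A)/(16πσT_eq⁴)].
d = √[9.95×10²⁴ × 0.83 / (16π × 5.67×10⁻⁸ × (383)⁴)] = 1.16×10¹⁰ m = 0.0776 AU.

d ≈ 0.0776 AU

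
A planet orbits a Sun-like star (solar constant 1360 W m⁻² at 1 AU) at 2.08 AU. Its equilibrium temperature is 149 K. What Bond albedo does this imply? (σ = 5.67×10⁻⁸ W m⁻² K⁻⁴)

A ≈ 0.64

Flux at 2.08 AU: S = 1360/2.08² = 314 W m⁻².
From T_eq⁴ = S(1−A)/(4σ): 1−A = 4σT_eq⁴/S.
1−A = 4 × 5.67×10⁻⁸ × (149)⁴ / 314 = 0.356.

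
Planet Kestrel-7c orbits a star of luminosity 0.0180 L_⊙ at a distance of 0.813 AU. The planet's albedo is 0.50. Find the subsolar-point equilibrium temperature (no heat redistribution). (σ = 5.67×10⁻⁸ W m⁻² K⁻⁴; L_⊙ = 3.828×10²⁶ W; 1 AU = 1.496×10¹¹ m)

T_ss ≈ 134 K

d = 0.813 AU = 1.22×10¹¹ m.
L = 0.0180 × 3.828×10²⁶ = 6.89×10²⁴ W.
Flux: S = L/(4πd²) = 6.89×10²⁴/(4π×(1.22×10¹¹)²) = 37.1 W m⁻².
At the subsolar point the surface absorbs S(1−A) and emits σT⁴ per unit area — no factor of 4, since only the local patch is in balance.
T = [37.1 × 0.50 / 5.67×10⁻⁸]^(1/4) = (3.27×10⁸)^(1/4) = 134 K.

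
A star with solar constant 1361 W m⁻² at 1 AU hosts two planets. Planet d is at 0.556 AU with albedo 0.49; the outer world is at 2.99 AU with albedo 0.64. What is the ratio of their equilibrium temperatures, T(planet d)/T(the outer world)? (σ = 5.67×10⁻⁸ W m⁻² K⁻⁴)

T_eq = [S₀(1−A)/(4σd²)]^(1/4), so T ∝ (1−A)^(1/4) / √d.
T₁ = [1361×0.51/(4×5.67×10⁻⁸×0.556²)]^(1/4) = 315.43 K.
T₂ = [1361×0.36/(4×5.67×10⁻⁸×2.99²)]^(1/4) = 124.68 K.

T₁/T₂ ≈ 2.530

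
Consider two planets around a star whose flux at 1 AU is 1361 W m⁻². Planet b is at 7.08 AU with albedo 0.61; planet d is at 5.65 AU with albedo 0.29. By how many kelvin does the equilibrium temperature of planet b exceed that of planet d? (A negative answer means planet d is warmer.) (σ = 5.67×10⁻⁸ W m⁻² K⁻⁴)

T_eq = [S₀(1−A)/(4σd²)]^(1/4), so T ∝ (1−A)^(1/4) / √d.
T₁ = [1361×0.39/(4×5.67×10⁻⁸×7.08²)]^(1/4) = 82.66 K.
T₂ = [1361×0.71/(4×5.67×10⁻⁸×5.65²)]^(1/4) = 107.48 K.

ΔT ≈ -24.8 K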